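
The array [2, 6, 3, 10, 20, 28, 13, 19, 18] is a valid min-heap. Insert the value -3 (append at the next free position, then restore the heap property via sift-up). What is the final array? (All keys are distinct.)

append -3 at index 9 → [2, 6, 3, 10, 20, 28, 13, 19, 18, -3]
-3 < parent 20 at index 4, swap → [2, 6, 3, 10, -3, 28, 13, 19, 18, 20]
-3 < parent 6 at index 1, swap → [2, -3, 3, 10, 6, 28, 13, 19, 18, 20]
-3 < parent 2 at index 0, swap → [-3, 2, 3, 10, 6, 28, 13, 19, 18, 20]

[-3, 2, 3, 10, 6, 28, 13, 19, 18, 20]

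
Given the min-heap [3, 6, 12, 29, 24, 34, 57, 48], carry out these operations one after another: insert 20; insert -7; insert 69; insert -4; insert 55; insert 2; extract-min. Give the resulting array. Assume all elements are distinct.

[-4, 3, 2, 20, 6, 12, 57, 48, 29, 24, 69, 34, 55]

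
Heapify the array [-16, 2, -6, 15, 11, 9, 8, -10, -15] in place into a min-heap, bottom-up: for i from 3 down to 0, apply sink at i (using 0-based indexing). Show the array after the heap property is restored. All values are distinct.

[-16, -15, -6, -10, 11, 9, 8, 2, 15]

sift down from index 3:
  15 vs smaller child -15 at index 8, swap → [-16, 2, -6, -15, 11, 9, 8, -10, 15]
sift down from index 2: already satisfies heap property
sift down from index 1:
  2 vs smaller child -15 at index 3, swap → [-16, -15, -6, 2, 11, 9, 8, -10, 15]
  2 vs smaller child -10 at index 7, swap → [-16, -15, -6, -10, 11, 9, 8, 2, 15]
sift down from index 0: already satisfies heap property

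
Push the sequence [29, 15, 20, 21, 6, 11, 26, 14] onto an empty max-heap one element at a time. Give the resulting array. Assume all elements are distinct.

Insert 29:
  append 29 at index 0 → [29] (no swap needed)
Insert 15:
  append 15 at index 1 → [29, 15] (no swap needed)
Insert 20:
  append 20 at index 2 → [29, 15, 20] (no swap needed)
Insert 21:
  append 21 at index 3 → [29, 15, 20, 21]
  21 > parent 15 at index 1, swap → [29, 21, 20, 15]
Insert 6:
  append 6 at index 4 → [29, 21, 20, 15, 6] (no swap needed)
Insert 11:
  append 11 at index 5 → [29, 21, 20, 15, 6, 11] (no swap needed)
Insert 26:
  append 26 at index 6 → [29, 21, 20, 15, 6, 11, 26]
  26 > parent 20 at index 2, swap → [29, 21, 26, 15, 6, 11, 20]
Insert 14:
  append 14 at index 7 → [29, 21, 26, 15, 6, 11, 20, 14] (no swap needed)

[29, 21, 26, 15, 6, 11, 20, 14]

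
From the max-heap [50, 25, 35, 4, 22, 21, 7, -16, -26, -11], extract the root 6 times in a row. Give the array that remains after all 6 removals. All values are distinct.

extract-max #1 returns 50:
  remove root 50; move last element -11 to root → [-11, 25, 35, 4, 22, 21, 7, -16, -26]
  -11 vs larger child 35 at index 2, swap → [35, 25, -11, 4, 22, 21, 7, -16, -26]
  -11 vs larger child 21 at index 5, swap → [35, 25, 21, 4, 22, -11, 7, -16, -26]
extract-max #2 returns 35:
  remove root 35; move last element -26 to root → [-26, 25, 21, 4, 22, -11, 7, -16]
  -26 vs larger child 25 at index 1, swap → [25, -26, 21, 4, 22, -11, 7, -16]
  -26 vs larger child 22 at index 4, swap → [25, 22, 21, 4, -26, -11, 7, -16]
extract-max #3 returns 25:
  remove root 25; move last element -16 to root → [-16, 22, 21, 4, -26, -11, 7]
  -16 vs larger child 22 at index 1, swap → [22, -16, 21, 4, -26, -11, 7]
  -16 vs larger child 4 at index 3, swap → [22, 4, 21, -16, -26, -11, 7]
extract-max #4 returns 22:
  remove root 22; move last element 7 to root → [7, 4, 21, -16, -26, -11]
  7 vs larger child 21 at index 2, swap → [21, 4, 7, -16, -26, -11]
extract-max #5 returns 21:
  remove root 21; move last element -11 to root → [-11, 4, 7, -16, -26]
  -11 vs larger child 7 at index 2, swap → [7, 4, -11, -16, -26]
extract-max #6 returns 7:
  remove root 7; move last element -26 to root → [-26, 4, -11, -16]
  -26 vs larger child 4 at index 1, swap → [4, -26, -11, -16]
  -26 vs only child -16 at index 3, swap → [4, -16, -11, -26]

[4, -16, -11, -26]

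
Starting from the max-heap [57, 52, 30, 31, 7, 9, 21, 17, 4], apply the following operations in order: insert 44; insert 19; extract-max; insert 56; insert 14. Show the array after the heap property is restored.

[56, 52, 30, 31, 44, 14, 21, 17, 4, 7, 19, 9]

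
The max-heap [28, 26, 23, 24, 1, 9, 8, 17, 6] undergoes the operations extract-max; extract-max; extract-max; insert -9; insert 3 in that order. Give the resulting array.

[23, 17, 9, 6, 1, 8, -9, 3]

extract-max → returns 28:
  remove root 28; move last element 6 to root → [6, 26, 23, 24, 1, 9, 8, 17]
  6 vs larger child 26 at index 1, swap → [26, 6, 23, 24, 1, 9, 8, 17]
  6 vs larger child 24 at index 3, swap → [26, 24, 23, 6, 1, 9, 8, 17]
  6 vs only child 17 at index 7, swap → [26, 24, 23, 17, 1, 9, 8, 6]
extract-max → returns 26:
  remove root 26; move last element 6 to root → [6, 24, 23, 17, 1, 9, 8]
  6 vs larger child 24 at index 1, swap → [24, 6, 23, 17, 1, 9, 8]
  6 vs larger child 17 at index 3, swap → [24, 17, 23, 6, 1, 9, 8]
extract-max → returns 24:
  remove root 24; move last element 8 to root → [8, 17, 23, 6, 1, 9]
  8 vs larger child 23 at index 2, swap → [23, 17, 8, 6, 1, 9]
  8 vs only child 9 at index 5, swap → [23, 17, 9, 6, 1, 8]
insert -9:
  append -9 at index 6 → [23, 17, 9, 6, 1, 8, -9] (no swap needed)
insert 3:
  append 3 at index 7 → [23, 17, 9, 6, 1, 8, -9, 3] (no swap needed)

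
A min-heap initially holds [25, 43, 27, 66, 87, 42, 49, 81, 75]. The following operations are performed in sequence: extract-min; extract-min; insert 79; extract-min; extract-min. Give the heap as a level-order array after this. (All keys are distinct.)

[49, 66, 75, 79, 87, 81]

extract-min → returns 25:
  remove root 25; move last element 75 to root → [75, 43, 27, 66, 87, 42, 49, 81]
  75 vs smaller child 27 at index 2, swap → [27, 43, 75, 66, 87, 42, 49, 81]
  75 vs smaller child 42 at index 5, swap → [27, 43, 42, 66, 87, 75, 49, 81]
extract-min → returns 27:
  remove root 27; move last element 81 to root → [81, 43, 42, 66, 87, 75, 49]
  81 vs smaller child 42 at index 2, swap → [42, 43, 81, 66, 87, 75, 49]
  81 vs smaller child 49 at index 6, swap → [42, 43, 49, 66, 87, 75, 81]
insert 79:
  append 79 at index 7 → [42, 43, 49, 66, 87, 75, 81, 79] (no swap needed)
extract-min → returns 42:
  remove root 42; move last element 79 to root → [79, 43, 49, 66, 87, 75, 81]
  79 vs smaller child 43 at index 1, swap → [43, 79, 49, 66, 87, 75, 81]
  79 vs smaller child 66 at index 3, swap → [43, 66, 49, 79, 87, 75, 81]
extract-min → returns 43:
  remove root 43; move last element 81 to root → [81, 66, 49, 79, 87, 75]
  81 vs smaller child 49 at index 2, swap → [49, 66, 81, 79, 87, 75]
  81 vs only child 75 at index 5, swap → [49, 66, 75, 79, 87, 81]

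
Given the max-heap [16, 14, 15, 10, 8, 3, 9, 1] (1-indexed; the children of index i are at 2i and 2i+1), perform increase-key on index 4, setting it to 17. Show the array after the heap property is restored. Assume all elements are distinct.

[17, 16, 15, 14, 8, 3, 9, 1]

set index 4 from 10 to 17 → [16, 14, 15, 17, 8, 3, 9, 1]
17 > parent 14 at index 2, swap → [16, 17, 15, 14, 8, 3, 9, 1]
17 > parent 16 at index 1, swap → [17, 16, 15, 14, 8, 3, 9, 1]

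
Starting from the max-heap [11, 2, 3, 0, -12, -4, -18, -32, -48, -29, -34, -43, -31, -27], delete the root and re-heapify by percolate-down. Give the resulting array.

remove root 11; move last element -27 to root → [-27, 2, 3, 0, -12, -4, -18, -32, -48, -29, -34, -43, -31]
-27 vs larger child 3 at index 2, swap → [3, 2, -27, 0, -12, -4, -18, -32, -48, -29, -34, -43, -31]
-27 vs larger child -4 at index 5, swap → [3, 2, -4, 0, -12, -27, -18, -32, -48, -29, -34, -43, -31]

[3, 2, -4, 0, -12, -27, -18, -32, -48, -29, -34, -43, -31]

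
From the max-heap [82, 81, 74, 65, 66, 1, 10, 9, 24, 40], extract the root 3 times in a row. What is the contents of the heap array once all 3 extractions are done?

extract-max #1 returns 82:
  remove root 82; move last element 40 to root → [40, 81, 74, 65, 66, 1, 10, 9, 24]
  40 vs larger child 81 at index 1, swap → [81, 40, 74, 65, 66, 1, 10, 9, 24]
  40 vs larger child 66 at index 4, swap → [81, 66, 74, 65, 40, 1, 10, 9, 24]
extract-max #2 returns 81:
  remove root 81; move last element 24 to root → [24, 66, 74, 65, 40, 1, 10, 9]
  24 vs larger child 74 at index 2, swap → [74, 66, 24, 65, 40, 1, 10, 9]
extract-max #3 returns 74:
  remove root 74; move last element 9 to root → [9, 66, 24, 65, 40, 1, 10]
  9 vs larger child 66 at index 1, swap → [66, 9, 24, 65, 40, 1, 10]
  9 vs larger child 65 at index 3, swap → [66, 65, 24, 9, 40, 1, 10]

[66, 65, 24, 9, 40, 1, 10]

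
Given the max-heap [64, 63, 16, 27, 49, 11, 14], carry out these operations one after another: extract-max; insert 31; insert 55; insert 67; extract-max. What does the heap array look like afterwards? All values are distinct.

extract-max → returns 64:
  remove root 64; move last element 14 to root → [14, 63, 16, 27, 49, 11]
  14 vs larger child 63 at index 1, swap → [63, 14, 16, 27, 49, 11]
  14 vs larger child 49 at index 4, swap → [63, 49, 16, 27, 14, 11]
insert 31:
  append 31 at index 6 → [63, 49, 16, 27, 14, 11, 31]
  31 > parent 16 at index 2, swap → [63, 49, 31, 27, 14, 11, 16]
insert 55:
  append 55 at index 7 → [63, 49, 31, 27, 14, 11, 16, 55]
  55 > parent 27 at index 3, swap → [63, 49, 31, 55, 14, 11, 16, 27]
  55 > parent 49 at index 1, swap → [63, 55, 31, 49, 14, 11, 16, 27]
insert 67:
  append 67 at index 8 → [63, 55, 31, 49, 14, 11, 16, 27, 67]
  67 > parent 49 at index 3, swap → [63, 55, 31, 67, 14, 11, 16, 27, 49]
  67 > parent 55 at index 1, swap → [63, 67, 31, 55, 14, 11, 16, 27, 49]
  67 > parent 63 at index 0, swap → [67, 63, 31, 55, 14, 11, 16, 27, 49]
extract-max → returns 67:
  remove root 67; move last element 49 to root → [49, 63, 31, 55, 14, 11, 16, 27]
  49 vs larger child 63 at index 1, swap → [63, 49, 31, 55, 14, 11, 16, 27]
  49 vs larger child 55 at index 3, swap → [63, 55, 31, 49, 14, 11, 16, 27]

[63, 55, 31, 49, 14, 11, 16, 27]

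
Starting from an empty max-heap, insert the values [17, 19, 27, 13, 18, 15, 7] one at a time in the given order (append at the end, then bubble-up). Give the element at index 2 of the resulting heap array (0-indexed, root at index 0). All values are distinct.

19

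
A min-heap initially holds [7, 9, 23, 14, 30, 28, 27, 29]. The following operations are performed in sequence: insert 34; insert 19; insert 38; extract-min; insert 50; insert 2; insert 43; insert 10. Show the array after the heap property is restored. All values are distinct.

[2, 14, 9, 29, 19, 23, 10, 38, 34, 30, 50, 28, 43, 27]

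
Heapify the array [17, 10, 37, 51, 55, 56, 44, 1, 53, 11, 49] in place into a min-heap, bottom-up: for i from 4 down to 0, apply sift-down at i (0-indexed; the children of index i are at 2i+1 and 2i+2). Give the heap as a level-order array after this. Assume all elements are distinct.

sift down from index 4:
  55 vs smaller child 11 at index 9, swap → [17, 10, 37, 51, 11, 56, 44, 1, 53, 55, 49]
sift down from index 3:
  51 vs smaller child 1 at index 7, swap → [17, 10, 37, 1, 11, 56, 44, 51, 53, 55, 49]
sift down from index 2: already satisfies heap property
sift down from index 1:
  10 vs smaller child 1 at index 3, swap → [17, 1, 37, 10, 11, 56, 44, 51, 53, 55, 49]
sift down from index 0:
  17 vs smaller child 1 at index 1, swap → [1, 17, 37, 10, 11, 56, 44, 51, 53, 55, 49]
  17 vs smaller child 10 at index 3, swap → [1, 10, 37, 17, 11, 56, 44, 51, 53, 55, 49]

[1, 10, 37, 17, 11, 56, 44, 51, 53, 55, 49]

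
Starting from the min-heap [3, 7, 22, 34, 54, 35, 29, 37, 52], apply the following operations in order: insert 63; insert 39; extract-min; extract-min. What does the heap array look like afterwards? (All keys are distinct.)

[22, 34, 29, 37, 39, 35, 63, 54, 52]

insert 63:
  append 63 at index 9 → [3, 7, 22, 34, 54, 35, 29, 37, 52, 63] (no swap needed)
insert 39:
  append 39 at index 10 → [3, 7, 22, 34, 54, 35, 29, 37, 52, 63, 39]
  39 < parent 54 at index 4, swap → [3, 7, 22, 34, 39, 35, 29, 37, 52, 63, 54]
extract-min → returns 3:
  remove root 3; move last element 54 to root → [54, 7, 22, 34, 39, 35, 29, 37, 52, 63]
  54 vs smaller child 7 at index 1, swap → [7, 54, 22, 34, 39, 35, 29, 37, 52, 63]
  54 vs smaller child 34 at index 3, swap → [7, 34, 22, 54, 39, 35, 29, 37, 52, 63]
  54 vs smaller child 37 at index 7, swap → [7, 34, 22, 37, 39, 35, 29, 54, 52, 63]
extract-min → returns 7:
  remove root 7; move last element 63 to root → [63, 34, 22, 37, 39, 35, 29, 54, 52]
  63 vs smaller child 22 at index 2, swap → [22, 34, 63, 37, 39, 35, 29, 54, 52]
  63 vs smaller child 29 at index 6, swap → [22, 34, 29, 37, 39, 35, 63, 54, 52]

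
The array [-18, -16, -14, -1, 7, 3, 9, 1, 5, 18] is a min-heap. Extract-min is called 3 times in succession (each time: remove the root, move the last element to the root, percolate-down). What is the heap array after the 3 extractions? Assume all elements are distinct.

[-1, 1, 3, 18, 7, 5, 9]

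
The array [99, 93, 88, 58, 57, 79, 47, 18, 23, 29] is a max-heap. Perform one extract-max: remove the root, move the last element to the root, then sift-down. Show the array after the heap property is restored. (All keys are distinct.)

remove root 99; move last element 29 to root → [29, 93, 88, 58, 57, 79, 47, 18, 23]
29 vs larger child 93 at index 1, swap → [93, 29, 88, 58, 57, 79, 47, 18, 23]
29 vs larger child 58 at index 3, swap → [93, 58, 88, 29, 57, 79, 47, 18, 23]

[93, 58, 88, 29, 57, 79, 47, 18, 23]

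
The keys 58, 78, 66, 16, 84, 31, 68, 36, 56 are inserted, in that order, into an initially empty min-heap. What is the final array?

Insert 58:
  append 58 at index 0 → [58] (no swap needed)
Insert 78:
  append 78 at index 1 → [58, 78] (no swap needed)
Insert 66:
  append 66 at index 2 → [58, 78, 66] (no swap needed)
Insert 16:
  append 16 at index 3 → [58, 78, 66, 16]
  16 < parent 78 at index 1, swap → [58, 16, 66, 78]
  16 < parent 58 at index 0, swap → [16, 58, 66, 78]
Insert 84:
  append 84 at index 4 → [16, 58, 66, 78, 84] (no swap needed)
Insert 31:
  append 31 at index 5 → [16, 58, 66, 78, 84, 31]
  31 < parent 66 at index 2, swap → [16, 58, 31, 78, 84, 66]
Insert 68:
  append 68 at index 6 → [16, 58, 31, 78, 84, 66, 68] (no swap needed)
Insert 36:
  append 36 at index 7 → [16, 58, 31, 78, 84, 66, 68, 36]
  36 < parent 78 at index 3, swap → [16, 58, 31, 36, 84, 66, 68, 78]
  36 < parent 58 at index 1, swap → [16, 36, 31, 58, 84, 66, 68, 78]
Insert 56:
  append 56 at index 8 → [16, 36, 31, 58, 84, 66, 68, 78, 56]
  56 < parent 58 at index 3, swap → [16, 36, 31, 56, 84, 66, 68, 78, 58]

[16, 36, 31, 56, 84, 66, 68, 78, 58]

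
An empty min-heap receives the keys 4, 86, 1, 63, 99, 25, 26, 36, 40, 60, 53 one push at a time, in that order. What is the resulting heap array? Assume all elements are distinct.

Insert 4:
  append 4 at index 0 → [4] (no swap needed)
Insert 86:
  append 86 at index 1 → [4, 86] (no swap needed)
Insert 1:
  append 1 at index 2 → [4, 86, 1]
  1 < parent 4 at index 0, swap → [1, 86, 4]
Insert 63:
  append 63 at index 3 → [1, 86, 4, 63]
  63 < parent 86 at index 1, swap → [1, 63, 4, 86]
Insert 99:
  append 99 at index 4 → [1, 63, 4, 86, 99] (no swap needed)
Insert 25:
  append 25 at index 5 → [1, 63, 4, 86, 99, 25] (no swap needed)
Insert 26:
  append 26 at index 6 → [1, 63, 4, 86, 99, 25, 26] (no swap needed)
Insert 36:
  append 36 at index 7 → [1, 63, 4, 86, 99, 25, 26, 36]
  36 < parent 86 at index 3, swap → [1, 63, 4, 36, 99, 25, 26, 86]
  36 < parent 63 at index 1, swap → [1, 36, 4, 63, 99, 25, 26, 86]
Insert 40:
  append 40 at index 8 → [1, 36, 4, 63, 99, 25, 26, 86, 40]
  40 < parent 63 at index 3, swap → [1, 36, 4, 40, 99, 25, 26, 86, 63]
Insert 60:
  append 60 at index 9 → [1, 36, 4, 40, 99, 25, 26, 86, 63, 60]
  60 < parent 99 at index 4, swap → [1, 36, 4, 40, 60, 25, 26, 86, 63, 99]
Insert 53:
  append 53 at index 10 → [1, 36, 4, 40, 60, 25, 26, 86, 63, 99, 53]
  53 < parent 60 at index 4, swap → [1, 36, 4, 40, 53, 25, 26, 86, 63, 99, 60]

[1, 36, 4, 40, 53, 25, 26, 86, 63, 99, 60]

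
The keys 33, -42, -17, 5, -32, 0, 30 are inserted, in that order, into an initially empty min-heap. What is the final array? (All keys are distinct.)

Insert 33:
  append 33 at index 0 → [33] (no swap needed)
Insert -42:
  append -42 at index 1 → [33, -42]
  -42 < parent 33 at index 0, swap → [-42, 33]
Insert -17:
  append -17 at index 2 → [-42, 33, -17] (no swap needed)
Insert 5:
  append 5 at index 3 → [-42, 33, -17, 5]
  5 < parent 33 at index 1, swap → [-42, 5, -17, 33]
Insert -32:
  append -32 at index 4 → [-42, 5, -17, 33, -32]
  -32 < parent 5 at index 1, swap → [-42, -32, -17, 33, 5]
Insert 0:
  append 0 at index 5 → [-42, -32, -17, 33, 5, 0] (no swap needed)
Insert 30:
  append 30 at index 6 → [-42, -32, -17, 33, 5, 0, 30] (no swap needed)

[-42, -32, -17, 33, 5, 0, 30]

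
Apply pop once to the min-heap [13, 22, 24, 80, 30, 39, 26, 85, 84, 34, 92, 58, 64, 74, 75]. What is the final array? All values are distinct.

remove root 13; move last element 75 to root → [75, 22, 24, 80, 30, 39, 26, 85, 84, 34, 92, 58, 64, 74]
75 vs smaller child 22 at index 1, swap → [22, 75, 24, 80, 30, 39, 26, 85, 84, 34, 92, 58, 64, 74]
75 vs smaller child 30 at index 4, swap → [22, 30, 24, 80, 75, 39, 26, 85, 84, 34, 92, 58, 64, 74]
75 vs smaller child 34 at index 9, swap → [22, 30, 24, 80, 34, 39, 26, 85, 84, 75, 92, 58, 64, 74]

[22, 30, 24, 80, 34, 39, 26, 85, 84, 75, 92, 58, 64, 74]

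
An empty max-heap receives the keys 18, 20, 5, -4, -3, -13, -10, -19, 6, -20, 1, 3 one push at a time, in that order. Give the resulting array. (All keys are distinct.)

[20, 18, 5, 6, 1, 3, -10, -19, -4, -20, -3, -13]

Insert 18:
  append 18 at index 0 → [18] (no swap needed)
Insert 20:
  append 20 at index 1 → [18, 20]
  20 > parent 18 at index 0, swap → [20, 18]
Insert 5:
  append 5 at index 2 → [20, 18, 5] (no swap needed)
Insert -4:
  append -4 at index 3 → [20, 18, 5, -4] (no swap needed)
Insert -3:
  append -3 at index 4 → [20, 18, 5, -4, -3] (no swap needed)
Insert -13:
  append -13 at index 5 → [20, 18, 5, -4, -3, -13] (no swap needed)
Insert -10:
  append -10 at index 6 → [20, 18, 5, -4, -3, -13, -10] (no swap needed)
Insert -19:
  append -19 at index 7 → [20, 18, 5, -4, -3, -13, -10, -19] (no swap needed)
Insert 6:
  append 6 at index 8 → [20, 18, 5, -4, -3, -13, -10, -19, 6]
  6 > parent -4 at index 3, swap → [20, 18, 5, 6, -3, -13, -10, -19, -4]
Insert -20:
  append -20 at index 9 → [20, 18, 5, 6, -3, -13, -10, -19, -4, -20] (no swap needed)
Insert 1:
  append 1 at index 10 → [20, 18, 5, 6, -3, -13, -10, -19, -4, -20, 1]
  1 > parent -3 at index 4, swap → [20, 18, 5, 6, 1, -13, -10, -19, -4, -20, -3]
Insert 3:
  append 3 at index 11 → [20, 18, 5, 6, 1, -13, -10, -19, -4, -20, -3, 3]
  3 > parent -13 at index 5, swap → [20, 18, 5, 6, 1, 3, -10, -19, -4, -20, -3, -13]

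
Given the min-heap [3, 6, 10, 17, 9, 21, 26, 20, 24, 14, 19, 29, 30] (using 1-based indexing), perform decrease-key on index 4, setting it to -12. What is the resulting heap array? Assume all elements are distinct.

[-12, 3, 10, 6, 9, 21, 26, 20, 24, 14, 19, 29, 30]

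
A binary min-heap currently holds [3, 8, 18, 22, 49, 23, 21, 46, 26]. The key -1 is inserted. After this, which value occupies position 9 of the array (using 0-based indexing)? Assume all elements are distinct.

append -1 at index 9 → [3, 8, 18, 22, 49, 23, 21, 46, 26, -1]
-1 < parent 49 at index 4, swap → [3, 8, 18, 22, -1, 23, 21, 46, 26, 49]
-1 < parent 8 at index 1, swap → [3, -1, 18, 22, 8, 23, 21, 46, 26, 49]
-1 < parent 3 at index 0, swap → [-1, 3, 18, 22, 8, 23, 21, 46, 26, 49]
resulting array: [-1, 3, 18, 22, 8, 23, 21, 46, 26, 49]

49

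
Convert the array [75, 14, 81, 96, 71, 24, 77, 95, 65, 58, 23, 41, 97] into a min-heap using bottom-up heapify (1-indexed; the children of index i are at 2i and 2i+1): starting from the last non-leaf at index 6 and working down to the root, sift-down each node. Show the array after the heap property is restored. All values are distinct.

[14, 23, 24, 65, 58, 41, 77, 95, 96, 75, 71, 81, 97]

sift down from index 6: already satisfies heap property
sift down from index 5:
  71 vs smaller child 23 at index 11, swap → [75, 14, 81, 96, 23, 24, 77, 95, 65, 58, 71, 41, 97]
sift down from index 4:
  96 vs smaller child 65 at index 9, swap → [75, 14, 81, 65, 23, 24, 77, 95, 96, 58, 71, 41, 97]
sift down from index 3:
  81 vs smaller child 24 at index 6, swap → [75, 14, 24, 65, 23, 81, 77, 95, 96, 58, 71, 41, 97]
  81 vs smaller child 41 at index 12, swap → [75, 14, 24, 65, 23, 41, 77, 95, 96, 58, 71, 81, 97]
sift down from index 2: already satisfies heap property
sift down from index 1:
  75 vs smaller child 14 at index 2, swap → [14, 75, 24, 65, 23, 41, 77, 95, 96, 58, 71, 81, 97]
  75 vs smaller child 23 at index 5, swap → [14, 23, 24, 65, 75, 41, 77, 95, 96, 58, 71, 81, 97]
  75 vs smaller child 58 at index 10, swap → [14, 23, 24, 65, 58, 41, 77, 95, 96, 75, 71, 81, 97]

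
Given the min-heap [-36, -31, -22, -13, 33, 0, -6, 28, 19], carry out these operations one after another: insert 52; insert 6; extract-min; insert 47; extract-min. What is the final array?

[-22, -13, -6, 19, 6, 0, 47, 28, 33, 52]

insert 52:
  append 52 at index 9 → [-36, -31, -22, -13, 33, 0, -6, 28, 19, 52] (no swap needed)
insert 6:
  append 6 at index 10 → [-36, -31, -22, -13, 33, 0, -6, 28, 19, 52, 6]
  6 < parent 33 at index 4, swap → [-36, -31, -22, -13, 6, 0, -6, 28, 19, 52, 33]
extract-min → returns -36:
  remove root -36; move last element 33 to root → [33, -31, -22, -13, 6, 0, -6, 28, 19, 52]
  33 vs smaller child -31 at index 1, swap → [-31, 33, -22, -13, 6, 0, -6, 28, 19, 52]
  33 vs smaller child -13 at index 3, swap → [-31, -13, -22, 33, 6, 0, -6, 28, 19, 52]
  33 vs smaller child 19 at index 8, swap → [-31, -13, -22, 19, 6, 0, -6, 28, 33, 52]
insert 47:
  append 47 at index 10 → [-31, -13, -22, 19, 6, 0, -6, 28, 33, 52, 47] (no swap needed)
extract-min → returns -31:
  remove root -31; move last element 47 to root → [47, -13, -22, 19, 6, 0, -6, 28, 33, 52]
  47 vs smaller child -22 at index 2, swap → [-22, -13, 47, 19, 6, 0, -6, 28, 33, 52]
  47 vs smaller child -6 at index 6, swap → [-22, -13, -6, 19, 6, 0, 47, 28, 33, 52]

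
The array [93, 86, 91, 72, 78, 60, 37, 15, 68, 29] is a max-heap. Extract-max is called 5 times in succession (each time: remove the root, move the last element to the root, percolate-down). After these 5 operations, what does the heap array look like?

[68, 37, 60, 15, 29]

extract-max #1 returns 93:
  remove root 93; move last element 29 to root → [29, 86, 91, 72, 78, 60, 37, 15, 68]
  29 vs larger child 91 at index 2, swap → [91, 86, 29, 72, 78, 60, 37, 15, 68]
  29 vs larger child 60 at index 5, swap → [91, 86, 60, 72, 78, 29, 37, 15, 68]
extract-max #2 returns 91:
  remove root 91; move last element 68 to root → [68, 86, 60, 72, 78, 29, 37, 15]
  68 vs larger child 86 at index 1, swap → [86, 68, 60, 72, 78, 29, 37, 15]
  68 vs larger child 78 at index 4, swap → [86, 78, 60, 72, 68, 29, 37, 15]
extract-max #3 returns 86:
  remove root 86; move last element 15 to root → [15, 78, 60, 72, 68, 29, 37]
  15 vs larger child 78 at index 1, swap → [78, 15, 60, 72, 68, 29, 37]
  15 vs larger child 72 at index 3, swap → [78, 72, 60, 15, 68, 29, 37]
extract-max #4 returns 78:
  remove root 78; move last element 37 to root → [37, 72, 60, 15, 68, 29]
  37 vs larger child 72 at index 1, swap → [72, 37, 60, 15, 68, 29]
  37 vs larger child 68 at index 4, swap → [72, 68, 60, 15, 37, 29]
extract-max #5 returns 72:
  remove root 72; move last element 29 to root → [29, 68, 60, 15, 37]
  29 vs larger child 68 at index 1, swap → [68, 29, 60, 15, 37]
  29 vs larger child 37 at index 4, swap → [68, 37, 60, 15, 29]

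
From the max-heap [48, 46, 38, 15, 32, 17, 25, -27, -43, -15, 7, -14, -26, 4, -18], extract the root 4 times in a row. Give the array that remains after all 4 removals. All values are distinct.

[25, 15, 17, -26, 7, -14, 4, -27, -43, -15, -18]

extract-max #1 returns 48:
  remove root 48; move last element -18 to root → [-18, 46, 38, 15, 32, 17, 25, -27, -43, -15, 7, -14, -26, 4]
  -18 vs larger child 46 at index 1, swap → [46, -18, 38, 15, 32, 17, 25, -27, -43, -15, 7, -14, -26, 4]
  -18 vs larger child 32 at index 4, swap → [46, 32, 38, 15, -18, 17, 25, -27, -43, -15, 7, -14, -26, 4]
  -18 vs larger child 7 at index 10, swap → [46, 32, 38, 15, 7, 17, 25, -27, -43, -15, -18, -14, -26, 4]
extract-max #2 returns 46:
  remove root 46; move last element 4 to root → [4, 32, 38, 15, 7, 17, 25, -27, -43, -15, -18, -14, -26]
  4 vs larger child 38 at index 2, swap → [38, 32, 4, 15, 7, 17, 25, -27, -43, -15, -18, -14, -26]
  4 vs larger child 25 at index 6, swap → [38, 32, 25, 15, 7, 17, 4, -27, -43, -15, -18, -14, -26]
extract-max #3 returns 38:
  remove root 38; move last element -26 to root → [-26, 32, 25, 15, 7, 17, 4, -27, -43, -15, -18, -14]
  -26 vs larger child 32 at index 1, swap → [32, -26, 25, 15, 7, 17, 4, -27, -43, -15, -18, -14]
  -26 vs larger child 15 at index 3, swap → [32, 15, 25, -26, 7, 17, 4, -27, -43, -15, -18, -14]
extract-max #4 returns 32:
  remove root 32; move last element -14 to root → [-14, 15, 25, -26, 7, 17, 4, -27, -43, -15, -18]
  -14 vs larger child 25 at index 2, swap → [25, 15, -14, -26, 7, 17, 4, -27, -43, -15, -18]
  -14 vs larger child 17 at index 5, swap → [25, 15, 17, -26, 7, -14, 4, -27, -43, -15, -18]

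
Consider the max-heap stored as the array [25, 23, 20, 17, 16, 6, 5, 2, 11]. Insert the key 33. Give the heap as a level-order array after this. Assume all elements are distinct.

append 33 at index 9 → [25, 23, 20, 17, 16, 6, 5, 2, 11, 33]
33 > parent 16 at index 4, swap → [25, 23, 20, 17, 33, 6, 5, 2, 11, 16]
33 > parent 23 at index 1, swap → [25, 33, 20, 17, 23, 6, 5, 2, 11, 16]
33 > parent 25 at index 0, swap → [33, 25, 20, 17, 23, 6, 5, 2, 11, 16]

[33, 25, 20, 17, 23, 6, 5, 2, 11, 16]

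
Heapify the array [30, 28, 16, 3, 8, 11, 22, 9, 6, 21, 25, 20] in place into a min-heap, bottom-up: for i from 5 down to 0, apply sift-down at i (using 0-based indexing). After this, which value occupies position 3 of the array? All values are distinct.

9

sift down from index 5: already satisfies heap property
sift down from index 4: already satisfies heap property
sift down from index 3: already satisfies heap property
sift down from index 2:
  16 vs smaller child 11 at index 5, swap → [30, 28, 11, 3, 8, 16, 22, 9, 6, 21, 25, 20]
sift down from index 1:
  28 vs smaller child 3 at index 3, swap → [30, 3, 11, 28, 8, 16, 22, 9, 6, 21, 25, 20]
  28 vs smaller child 6 at index 8, swap → [30, 3, 11, 6, 8, 16, 22, 9, 28, 21, 25, 20]
sift down from index 0:
  30 vs smaller child 3 at index 1, swap → [3, 30, 11, 6, 8, 16, 22, 9, 28, 21, 25, 20]
  30 vs smaller child 6 at index 3, swap → [3, 6, 11, 30, 8, 16, 22, 9, 28, 21, 25, 20]
  30 vs smaller child 9 at index 7, swap → [3, 6, 11, 9, 8, 16, 22, 30, 28, 21, 25, 20]
resulting array: [3, 6, 11, 9, 8, 16, 22, 30, 28, 21, 25, 20]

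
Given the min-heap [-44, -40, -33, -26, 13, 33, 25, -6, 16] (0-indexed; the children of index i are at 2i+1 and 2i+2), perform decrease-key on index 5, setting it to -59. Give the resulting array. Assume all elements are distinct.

[-59, -40, -44, -26, 13, -33, 25, -6, 16]

set index 5 from 33 to -59 → [-44, -40, -33, -26, 13, -59, 25, -6, 16]
-59 < parent -33 at index 2, swap → [-44, -40, -59, -26, 13, -33, 25, -6, 16]
-59 < parent -44 at index 0, swap → [-59, -40, -44, -26, 13, -33, 25, -6, 16]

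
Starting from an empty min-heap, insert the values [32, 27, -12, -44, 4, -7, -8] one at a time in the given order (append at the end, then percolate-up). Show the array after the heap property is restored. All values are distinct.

[-44, -12, -8, 32, 4, 27, -7]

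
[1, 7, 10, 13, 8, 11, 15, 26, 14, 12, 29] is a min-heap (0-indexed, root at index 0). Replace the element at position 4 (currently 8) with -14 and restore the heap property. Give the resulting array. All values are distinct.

set index 4 from 8 to -14 → [1, 7, 10, 13, -14, 11, 15, 26, 14, 12, 29]
-14 < parent 7 at index 1, swap → [1, -14, 10, 13, 7, 11, 15, 26, 14, 12, 29]
-14 < parent 1 at index 0, swap → [-14, 1, 10, 13, 7, 11, 15, 26, 14, 12, 29]

[-14, 1, 10, 13, 7, 11, 15, 26, 14, 12, 29]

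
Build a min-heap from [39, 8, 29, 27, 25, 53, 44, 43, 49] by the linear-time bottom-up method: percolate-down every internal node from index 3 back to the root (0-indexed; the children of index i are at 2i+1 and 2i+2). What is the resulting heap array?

sift down from index 3: already satisfies heap property
sift down from index 2: already satisfies heap property
sift down from index 1: already satisfies heap property
sift down from index 0:
  39 vs smaller child 8 at index 1, swap → [8, 39, 29, 27, 25, 53, 44, 43, 49]
  39 vs smaller child 25 at index 4, swap → [8, 25, 29, 27, 39, 53, 44, 43, 49]

[8, 25, 29, 27, 39, 53, 44, 43, 49]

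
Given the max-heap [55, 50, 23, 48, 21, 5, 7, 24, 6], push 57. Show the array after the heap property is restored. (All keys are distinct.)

[57, 55, 23, 48, 50, 5, 7, 24, 6, 21]

append 57 at index 9 → [55, 50, 23, 48, 21, 5, 7, 24, 6, 57]
57 > parent 21 at index 4, swap → [55, 50, 23, 48, 57, 5, 7, 24, 6, 21]
57 > parent 50 at index 1, swap → [55, 57, 23, 48, 50, 5, 7, 24, 6, 21]
57 > parent 55 at index 0, swap → [57, 55, 23, 48, 50, 5, 7, 24, 6, 21]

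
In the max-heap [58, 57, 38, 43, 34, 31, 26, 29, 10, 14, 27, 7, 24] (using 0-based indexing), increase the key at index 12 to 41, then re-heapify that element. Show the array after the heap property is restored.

[58, 57, 41, 43, 34, 38, 26, 29, 10, 14, 27, 7, 31]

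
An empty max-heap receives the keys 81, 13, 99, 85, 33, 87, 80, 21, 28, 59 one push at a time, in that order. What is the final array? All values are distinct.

[99, 85, 87, 28, 59, 81, 80, 13, 21, 33]

Insert 81:
  append 81 at index 0 → [81] (no swap needed)
Insert 13:
  append 13 at index 1 → [81, 13] (no swap needed)
Insert 99:
  append 99 at index 2 → [81, 13, 99]
  99 > parent 81 at index 0, swap → [99, 13, 81]
Insert 85:
  append 85 at index 3 → [99, 13, 81, 85]
  85 > parent 13 at index 1, swap → [99, 85, 81, 13]
Insert 33:
  append 33 at index 4 → [99, 85, 81, 13, 33] (no swap needed)
Insert 87:
  append 87 at index 5 → [99, 85, 81, 13, 33, 87]
  87 > parent 81 at index 2, swap → [99, 85, 87, 13, 33, 81]
Insert 80:
  append 80 at index 6 → [99, 85, 87, 13, 33, 81, 80] (no swap needed)
Insert 21:
  append 21 at index 7 → [99, 85, 87, 13, 33, 81, 80, 21]
  21 > parent 13 at index 3, swap → [99, 85, 87, 21, 33, 81, 80, 13]
Insert 28:
  append 28 at index 8 → [99, 85, 87, 21, 33, 81, 80, 13, 28]
  28 > parent 21 at index 3, swap → [99, 85, 87, 28, 33, 81, 80, 13, 21]
Insert 59:
  append 59 at index 9 → [99, 85, 87, 28, 33, 81, 80, 13, 21, 59]
  59 > parent 33 at index 4, swap → [99, 85, 87, 28, 59, 81, 80, 13, 21, 33]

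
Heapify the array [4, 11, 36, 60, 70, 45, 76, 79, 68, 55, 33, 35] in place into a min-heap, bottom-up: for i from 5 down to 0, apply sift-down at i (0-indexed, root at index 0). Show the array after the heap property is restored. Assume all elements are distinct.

[4, 11, 35, 60, 33, 36, 76, 79, 68, 55, 70, 45]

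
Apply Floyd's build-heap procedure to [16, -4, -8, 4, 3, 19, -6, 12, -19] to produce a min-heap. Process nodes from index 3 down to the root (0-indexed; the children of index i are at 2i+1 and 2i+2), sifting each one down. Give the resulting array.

sift down from index 3:
  4 vs smaller child -19 at index 8, swap → [16, -4, -8, -19, 3, 19, -6, 12, 4]
sift down from index 2: already satisfies heap property
sift down from index 1:
  -4 vs smaller child -19 at index 3, swap → [16, -19, -8, -4, 3, 19, -6, 12, 4]
sift down from index 0:
  16 vs smaller child -19 at index 1, swap → [-19, 16, -8, -4, 3, 19, -6, 12, 4]
  16 vs smaller child -4 at index 3, swap → [-19, -4, -8, 16, 3, 19, -6, 12, 4]
  16 vs smaller child 4 at index 8, swap → [-19, -4, -8, 4, 3, 19, -6, 12, 16]

[-19, -4, -8, 4, 3, 19, -6, 12, 16]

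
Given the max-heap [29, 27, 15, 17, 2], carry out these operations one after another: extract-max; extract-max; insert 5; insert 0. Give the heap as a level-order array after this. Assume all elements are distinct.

extract-max → returns 29:
  remove root 29; move last element 2 to root → [2, 27, 15, 17]
  2 vs larger child 27 at index 1, swap → [27, 2, 15, 17]
  2 vs only child 17 at index 3, swap → [27, 17, 15, 2]
extract-max → returns 27:
  remove root 27; move last element 2 to root → [2, 17, 15]
  2 vs larger child 17 at index 1, swap → [17, 2, 15]
insert 5:
  append 5 at index 3 → [17, 2, 15, 5]
  5 > parent 2 at index 1, swap → [17, 5, 15, 2]
insert 0:
  append 0 at index 4 → [17, 5, 15, 2, 0] (no swap needed)

[17, 5, 15, 2, 0]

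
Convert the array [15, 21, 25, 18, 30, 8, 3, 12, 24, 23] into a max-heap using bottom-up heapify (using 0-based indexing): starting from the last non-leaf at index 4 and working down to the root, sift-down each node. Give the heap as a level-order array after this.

[30, 24, 25, 18, 23, 8, 3, 12, 15, 21]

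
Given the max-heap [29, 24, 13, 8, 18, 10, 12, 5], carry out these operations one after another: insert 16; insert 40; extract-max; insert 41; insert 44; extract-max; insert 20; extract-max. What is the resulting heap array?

insert 16:
  append 16 at index 8 → [29, 24, 13, 8, 18, 10, 12, 5, 16]
  16 > parent 8 at index 3, swap → [29, 24, 13, 16, 18, 10, 12, 5, 8]
insert 40:
  append 40 at index 9 → [29, 24, 13, 16, 18, 10, 12, 5, 8, 40]
  40 > parent 18 at index 4, swap → [29, 24, 13, 16, 40, 10, 12, 5, 8, 18]
  40 > parent 24 at index 1, swap → [29, 40, 13, 16, 24, 10, 12, 5, 8, 18]
  40 > parent 29 at index 0, swap → [40, 29, 13, 16, 24, 10, 12, 5, 8, 18]
extract-max → returns 40:
  remove root 40; move last element 18 to root → [18, 29, 13, 16, 24, 10, 12, 5, 8]
  18 vs larger child 29 at index 1, swap → [29, 18, 13, 16, 24, 10, 12, 5, 8]
  18 vs larger child 24 at index 4, swap → [29, 24, 13, 16, 18, 10, 12, 5, 8]
insert 41:
  append 41 at index 9 → [29, 24, 13, 16, 18, 10, 12, 5, 8, 41]
  41 > parent 18 at index 4, swap → [29, 24, 13, 16, 41, 10, 12, 5, 8, 18]
  41 > parent 24 at index 1, swap → [29, 41, 13, 16, 24, 10, 12, 5, 8, 18]
  41 > parent 29 at index 0, swap → [41, 29, 13, 16, 24, 10, 12, 5, 8, 18]
insert 44:
  append 44 at index 10 → [41, 29, 13, 16, 24, 10, 12, 5, 8, 18, 44]
  44 > parent 24 at index 4, swap → [41, 29, 13, 16, 44, 10, 12, 5, 8, 18, 24]
  44 > parent 29 at index 1, swap → [41, 44, 13, 16, 29, 10, 12, 5, 8, 18, 24]
  44 > parent 41 at index 0, swap → [44, 41, 13, 16, 29, 10, 12, 5, 8, 18, 24]
extract-max → returns 44:
  remove root 44; move last element 24 to root → [24, 41, 13, 16, 29, 10, 12, 5, 8, 18]
  24 vs larger child 41 at index 1, swap → [41, 24, 13, 16, 29, 10, 12, 5, 8, 18]
  24 vs larger child 29 at index 4, swap → [41, 29, 13, 16, 24, 10, 12, 5, 8, 18]
insert 20:
  append 20 at index 10 → [41, 29, 13, 16, 24, 10, 12, 5, 8, 18, 20] (no swap needed)
extract-max → returns 41:
  remove root 41; move last element 20 to root → [20, 29, 13, 16, 24, 10, 12, 5, 8, 18]
  20 vs larger child 29 at index 1, swap → [29, 20, 13, 16, 24, 10, 12, 5, 8, 18]
  20 vs larger child 24 at index 4, swap → [29, 24, 13, 16, 20, 10, 12, 5, 8, 18]

[29, 24, 13, 16, 20, 10, 12, 5, 8, 18]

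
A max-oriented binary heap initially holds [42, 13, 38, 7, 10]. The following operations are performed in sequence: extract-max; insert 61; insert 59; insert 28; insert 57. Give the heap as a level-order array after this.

extract-max → returns 42:
  remove root 42; move last element 10 to root → [10, 13, 38, 7]
  10 vs larger child 38 at index 2, swap → [38, 13, 10, 7]
insert 61:
  append 61 at index 4 → [38, 13, 10, 7, 61]
  61 > parent 13 at index 1, swap → [38, 61, 10, 7, 13]
  61 > parent 38 at index 0, swap → [61, 38, 10, 7, 13]
insert 59:
  append 59 at index 5 → [61, 38, 10, 7, 13, 59]
  59 > parent 10 at index 2, swap → [61, 38, 59, 7, 13, 10]
insert 28:
  append 28 at index 6 → [61, 38, 59, 7, 13, 10, 28] (no swap needed)
insert 57:
  append 57 at index 7 → [61, 38, 59, 7, 13, 10, 28, 57]
  57 > parent 7 at index 3, swap → [61, 38, 59, 57, 13, 10, 28, 7]
  57 > parent 38 at index 1, swap → [61, 57, 59, 38, 13, 10, 28, 7]

[61, 57, 59, 38, 13, 10, 28, 7]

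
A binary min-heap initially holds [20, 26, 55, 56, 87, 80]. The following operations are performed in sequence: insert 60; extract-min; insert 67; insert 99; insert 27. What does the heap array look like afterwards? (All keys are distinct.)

insert 60:
  append 60 at index 6 → [20, 26, 55, 56, 87, 80, 60] (no swap needed)
extract-min → returns 20:
  remove root 20; move last element 60 to root → [60, 26, 55, 56, 87, 80]
  60 vs smaller child 26 at index 1, swap → [26, 60, 55, 56, 87, 80]
  60 vs smaller child 56 at index 3, swap → [26, 56, 55, 60, 87, 80]
insert 67:
  append 67 at index 6 → [26, 56, 55, 60, 87, 80, 67] (no swap needed)
insert 99:
  append 99 at index 7 → [26, 56, 55, 60, 87, 80, 67, 99] (no swap needed)
insert 27:
  append 27 at index 8 → [26, 56, 55, 60, 87, 80, 67, 99, 27]
  27 < parent 60 at index 3, swap → [26, 56, 55, 27, 87, 80, 67, 99, 60]
  27 < parent 56 at index 1, swap → [26, 27, 55, 56, 87, 80, 67, 99, 60]

[26, 27, 55, 56, 87, 80, 67, 99, 60]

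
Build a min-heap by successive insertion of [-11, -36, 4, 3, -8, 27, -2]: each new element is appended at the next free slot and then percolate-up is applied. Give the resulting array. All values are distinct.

[-36, -11, -2, 3, -8, 27, 4]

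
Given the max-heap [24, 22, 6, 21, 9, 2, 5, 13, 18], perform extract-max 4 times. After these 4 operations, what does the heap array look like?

[13, 9, 6, 5, 2]

extract-max #1 returns 24:
  remove root 24; move last element 18 to root → [18, 22, 6, 21, 9, 2, 5, 13]
  18 vs larger child 22 at index 1, swap → [22, 18, 6, 21, 9, 2, 5, 13]
  18 vs larger child 21 at index 3, swap → [22, 21, 6, 18, 9, 2, 5, 13]
extract-max #2 returns 22:
  remove root 22; move last element 13 to root → [13, 21, 6, 18, 9, 2, 5]
  13 vs larger child 21 at index 1, swap → [21, 13, 6, 18, 9, 2, 5]
  13 vs larger child 18 at index 3, swap → [21, 18, 6, 13, 9, 2, 5]
extract-max #3 returns 21:
  remove root 21; move last element 5 to root → [5, 18, 6, 13, 9, 2]
  5 vs larger child 18 at index 1, swap → [18, 5, 6, 13, 9, 2]
  5 vs larger child 13 at index 3, swap → [18, 13, 6, 5, 9, 2]
extract-max #4 returns 18:
  remove root 18; move last element 2 to root → [2, 13, 6, 5, 9]
  2 vs larger child 13 at index 1, swap → [13, 2, 6, 5, 9]
  2 vs larger child 9 at index 4, swap → [13, 9, 6, 5, 2]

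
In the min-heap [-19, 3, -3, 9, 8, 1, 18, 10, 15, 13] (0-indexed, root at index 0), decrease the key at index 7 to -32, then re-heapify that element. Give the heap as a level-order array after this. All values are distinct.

[-32, -19, -3, 3, 8, 1, 18, 9, 15, 13]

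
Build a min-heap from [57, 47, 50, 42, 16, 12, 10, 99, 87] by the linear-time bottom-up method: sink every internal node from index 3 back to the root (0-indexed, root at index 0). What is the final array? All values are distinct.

sift down from index 3: already satisfies heap property
sift down from index 2:
  50 vs smaller child 10 at index 6, swap → [57, 47, 10, 42, 16, 12, 50, 99, 87]
sift down from index 1:
  47 vs smaller child 16 at index 4, swap → [57, 16, 10, 42, 47, 12, 50, 99, 87]
sift down from index 0:
  57 vs smaller child 10 at index 2, swap → [10, 16, 57, 42, 47, 12, 50, 99, 87]
  57 vs smaller child 12 at index 5, swap → [10, 16, 12, 42, 47, 57, 50, 99, 87]

[10, 16, 12, 42, 47, 57, 50, 99, 87]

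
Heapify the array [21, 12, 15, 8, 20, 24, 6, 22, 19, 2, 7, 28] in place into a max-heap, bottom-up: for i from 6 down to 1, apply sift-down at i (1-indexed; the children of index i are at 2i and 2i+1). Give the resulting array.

sift down from index 6:
  24 vs only child 28 at index 12, swap → [21, 12, 15, 8, 20, 28, 6, 22, 19, 2, 7, 24]
sift down from index 5: already satisfies heap property
sift down from index 4:
  8 vs larger child 22 at index 8, swap → [21, 12, 15, 22, 20, 28, 6, 8, 19, 2, 7, 24]
sift down from index 3:
  15 vs larger child 28 at index 6, swap → [21, 12, 28, 22, 20, 15, 6, 8, 19, 2, 7, 24]
  15 vs only child 24 at index 12, swap → [21, 12, 28, 22, 20, 24, 6, 8, 19, 2, 7, 15]
sift down from index 2:
  12 vs larger child 22 at index 4, swap → [21, 22, 28, 12, 20, 24, 6, 8, 19, 2, 7, 15]
  12 vs larger child 19 at index 9, swap → [21, 22, 28, 19, 20, 24, 6, 8, 12, 2, 7, 15]
sift down from index 1:
  21 vs larger child 28 at index 3, swap → [28, 22, 21, 19, 20, 24, 6, 8, 12, 2, 7, 15]
  21 vs larger child 24 at index 6, swap → [28, 22, 24, 19, 20, 21, 6, 8, 12, 2, 7, 15]

[28, 22, 24, 19, 20, 21, 6, 8, 12, 2, 7, 15]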